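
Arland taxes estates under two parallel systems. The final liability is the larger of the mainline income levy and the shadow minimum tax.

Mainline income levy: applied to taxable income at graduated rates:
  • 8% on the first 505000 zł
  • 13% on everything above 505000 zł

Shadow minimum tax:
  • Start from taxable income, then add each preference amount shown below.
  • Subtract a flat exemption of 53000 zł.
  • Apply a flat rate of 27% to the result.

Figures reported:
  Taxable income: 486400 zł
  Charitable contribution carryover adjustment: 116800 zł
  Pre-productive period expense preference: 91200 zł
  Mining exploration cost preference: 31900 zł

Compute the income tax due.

181791 zł

Shadow minimum tax:
  Adjusted income: 486400 zł + 116800 zł + 91200 zł + 31900 zł = 726300 zł
  Less exemption 53000 zł → base 673300 zł
  673300 zł × 27% = 181791 zł

Mainline income levy:
  486400 zł × 8% = 38912 zł

181791 zł > 38912 zł, so the shadow minimum tax is the binding amount.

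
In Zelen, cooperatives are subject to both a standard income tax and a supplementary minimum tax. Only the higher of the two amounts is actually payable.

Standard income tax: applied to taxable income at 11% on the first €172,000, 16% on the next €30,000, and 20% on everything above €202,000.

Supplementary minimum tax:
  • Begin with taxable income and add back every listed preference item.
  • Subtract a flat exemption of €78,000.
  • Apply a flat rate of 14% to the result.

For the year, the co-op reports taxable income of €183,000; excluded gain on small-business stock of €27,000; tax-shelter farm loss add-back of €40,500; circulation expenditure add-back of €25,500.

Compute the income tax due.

Standard income tax:
  €172,000 × 11% = €18,920
  €11,000 × 16% = €1,760
  → €20,680

Supplementary minimum tax:
  Adjusted income: €183,000 + €27,000 + €40,500 + €25,500 = €276,000
  Less exemption €78,000 → base €198,000
  €198,000 × 14% = €27,720

€27,720 > €20,680, so the supplementary minimum tax is the binding amount.

€27,720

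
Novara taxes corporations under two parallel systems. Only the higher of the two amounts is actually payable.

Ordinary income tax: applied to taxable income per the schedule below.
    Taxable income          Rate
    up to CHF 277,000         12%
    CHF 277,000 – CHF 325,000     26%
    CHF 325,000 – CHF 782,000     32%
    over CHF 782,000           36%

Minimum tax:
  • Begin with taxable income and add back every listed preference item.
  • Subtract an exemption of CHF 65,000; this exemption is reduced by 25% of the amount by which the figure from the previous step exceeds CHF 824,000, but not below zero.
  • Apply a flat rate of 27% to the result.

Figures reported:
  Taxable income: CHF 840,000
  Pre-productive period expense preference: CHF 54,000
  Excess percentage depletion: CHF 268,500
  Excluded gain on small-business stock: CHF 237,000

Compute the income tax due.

CHF 377,865

Ordinary income tax:
  CHF 277,000 × 12% = CHF 33,240
  CHF 48,000 × 26% = CHF 12,480
  CHF 457,000 × 32% = CHF 146,240
  CHF 58,000 × 36% = CHF 20,880
  → CHF 212,840

Minimum tax:
  Adjusted income: CHF 840,000 + CHF 54,000 + CHF 268,500 + CHF 237,000 = CHF 1,399,500
  Exemption: 25% × (CHF 1,399,500 − CHF 824,000) = CHF 143,875 ≥ CHF 65,000, so the exemption is fully phased out
  Base: CHF 1,399,500 − CHF 0 = CHF 1,399,500
  CHF 1,399,500 × 27% = CHF 377,865

CHF 377,865 > CHF 212,840, so the minimum tax is the binding amount.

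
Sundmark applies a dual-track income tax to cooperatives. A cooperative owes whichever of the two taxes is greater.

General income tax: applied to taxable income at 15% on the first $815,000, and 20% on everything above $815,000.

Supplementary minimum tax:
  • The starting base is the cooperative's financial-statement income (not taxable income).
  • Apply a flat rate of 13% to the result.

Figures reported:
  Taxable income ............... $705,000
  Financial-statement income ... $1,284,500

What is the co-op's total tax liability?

Supplementary minimum tax:
  Base (financial-statement income): $1,284,500
  $1,284,500 × 13% = $166,985

General income tax:
  $705,000 × 15% = $105,750

$166,985 > $105,750, so the supplementary minimum tax is the binding amount.

$166,985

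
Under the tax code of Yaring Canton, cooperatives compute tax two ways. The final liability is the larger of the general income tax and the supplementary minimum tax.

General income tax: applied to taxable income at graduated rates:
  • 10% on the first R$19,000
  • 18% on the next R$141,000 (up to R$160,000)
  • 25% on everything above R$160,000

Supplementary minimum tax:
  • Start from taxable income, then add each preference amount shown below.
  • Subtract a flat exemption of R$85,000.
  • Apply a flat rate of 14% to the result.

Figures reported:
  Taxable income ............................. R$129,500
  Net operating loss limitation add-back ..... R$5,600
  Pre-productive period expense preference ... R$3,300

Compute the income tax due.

General income tax:
  R$19,000 × 10% = R$1,900
  R$110,500 × 18% = R$19,890
  → R$21,790

Supplementary minimum tax:
  Adjusted income: R$129,500 + R$5,600 + R$3,300 = R$138,400
  Less exemption R$85,000 → base R$53,400
  R$53,400 × 14% = R$7,476

R$21,790 > R$7,476, so the general income tax governs.

R$21,790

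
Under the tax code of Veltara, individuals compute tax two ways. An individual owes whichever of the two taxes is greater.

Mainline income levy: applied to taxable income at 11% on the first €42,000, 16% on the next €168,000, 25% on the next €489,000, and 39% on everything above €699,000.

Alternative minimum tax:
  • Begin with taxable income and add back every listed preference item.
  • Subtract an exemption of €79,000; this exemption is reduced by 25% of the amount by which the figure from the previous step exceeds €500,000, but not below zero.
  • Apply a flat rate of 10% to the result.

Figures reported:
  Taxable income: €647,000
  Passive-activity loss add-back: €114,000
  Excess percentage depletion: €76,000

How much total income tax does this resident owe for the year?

Alternative minimum tax:
  Adjusted income: €647,000 + €114,000 + €76,000 = €837,000
  Exemption: 25% × (€837,000 − €500,000) = €84,250 ≥ €79,000, so the exemption is fully phased out
  Base: €837,000 − €0 = €837,000
  €837,000 × 10% = €83,700

Mainline income levy:
  €42,000 × 11% = €4,620
  €168,000 × 16% = €26,880
  €437,000 × 25% = €109,250
  → €140,750

€140,750 > €83,700, so the mainline income levy governs.

€140,750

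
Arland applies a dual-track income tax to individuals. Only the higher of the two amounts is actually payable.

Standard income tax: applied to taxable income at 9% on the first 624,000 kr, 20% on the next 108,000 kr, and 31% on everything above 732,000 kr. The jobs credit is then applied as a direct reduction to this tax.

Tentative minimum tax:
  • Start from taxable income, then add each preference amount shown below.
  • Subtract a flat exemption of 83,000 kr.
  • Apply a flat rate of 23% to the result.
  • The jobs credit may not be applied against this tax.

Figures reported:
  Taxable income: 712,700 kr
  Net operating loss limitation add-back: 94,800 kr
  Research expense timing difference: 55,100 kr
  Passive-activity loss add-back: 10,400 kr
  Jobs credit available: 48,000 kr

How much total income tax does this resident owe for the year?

181,700 kr

Tentative minimum tax:
  Adjusted income: 712,700 kr + 94,800 kr + 55,100 kr + 10,400 kr = 873,000 kr
  Less exemption 83,000 kr → base 790,000 kr
  790,000 kr × 23% = 181,700 kr

Standard income tax:
  624,000 kr × 9% = 56,160 kr
  88,700 kr × 20% = 17,740 kr
  → 73,900 kr
  Less jobs credit 48,000 kr → 25,900 kr

181,700 kr > 25,900 kr, so the tentative minimum tax is the binding amount.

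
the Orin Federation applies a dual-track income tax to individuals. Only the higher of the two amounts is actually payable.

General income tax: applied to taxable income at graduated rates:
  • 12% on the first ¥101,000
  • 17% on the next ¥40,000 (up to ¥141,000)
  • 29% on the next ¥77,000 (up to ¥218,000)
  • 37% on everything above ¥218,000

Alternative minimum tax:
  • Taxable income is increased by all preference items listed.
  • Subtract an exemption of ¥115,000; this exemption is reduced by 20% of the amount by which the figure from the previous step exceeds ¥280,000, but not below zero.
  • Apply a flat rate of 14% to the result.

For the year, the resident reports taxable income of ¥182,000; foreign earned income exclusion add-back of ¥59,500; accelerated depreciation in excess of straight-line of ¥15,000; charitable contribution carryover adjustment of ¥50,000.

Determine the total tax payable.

Alternative minimum tax:
  Adjusted income: ¥182,000 + ¥59,500 + ¥15,000 + ¥50,000 = ¥306,500
  Exemption: ¥115,000 − 20% × (¥306,500 − ¥280,000) = ¥115,000 − ¥5,300 = ¥109,700
  Base: ¥306,500 − ¥109,700 = ¥196,800
  ¥196,800 × 14% = ¥27,552

General income tax:
  ¥101,000 × 12% = ¥12,120
  ¥40,000 × 17% = ¥6,800
  ¥41,000 × 29% = ¥11,890
  → ¥30,810

¥30,810 > ¥27,552, so the general income tax governs.

¥30,810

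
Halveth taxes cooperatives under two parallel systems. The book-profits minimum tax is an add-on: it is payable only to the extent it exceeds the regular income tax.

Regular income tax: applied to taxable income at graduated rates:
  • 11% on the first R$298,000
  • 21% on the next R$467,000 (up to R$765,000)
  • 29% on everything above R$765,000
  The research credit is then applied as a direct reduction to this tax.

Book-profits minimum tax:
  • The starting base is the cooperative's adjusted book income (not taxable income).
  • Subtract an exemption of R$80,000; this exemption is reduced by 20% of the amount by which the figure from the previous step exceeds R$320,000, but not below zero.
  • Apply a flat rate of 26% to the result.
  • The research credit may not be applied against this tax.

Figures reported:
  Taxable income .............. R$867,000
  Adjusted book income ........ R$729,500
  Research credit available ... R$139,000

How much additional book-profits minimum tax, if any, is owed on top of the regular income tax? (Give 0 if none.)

Book-profits minimum tax:
  Base (adjusted book income): R$729,500
  Exemption: 20% × (R$729,500 − R$320,000) = R$81,900 ≥ R$80,000, so the exemption is fully phased out
  Base: R$729,500 − R$0 = R$729,500
  R$729,500 × 26% = R$189,670

Regular income tax:
  R$298,000 × 11% = R$32,780
  R$467,000 × 21% = R$98,070
  R$102,000 × 29% = R$29,580
  → R$160,430
  Less research credit R$139,000 → R$21,430

Excess of book-profits minimum tax over regular income tax: R$189,670 − R$21,430 = R$168,240.

R$168,240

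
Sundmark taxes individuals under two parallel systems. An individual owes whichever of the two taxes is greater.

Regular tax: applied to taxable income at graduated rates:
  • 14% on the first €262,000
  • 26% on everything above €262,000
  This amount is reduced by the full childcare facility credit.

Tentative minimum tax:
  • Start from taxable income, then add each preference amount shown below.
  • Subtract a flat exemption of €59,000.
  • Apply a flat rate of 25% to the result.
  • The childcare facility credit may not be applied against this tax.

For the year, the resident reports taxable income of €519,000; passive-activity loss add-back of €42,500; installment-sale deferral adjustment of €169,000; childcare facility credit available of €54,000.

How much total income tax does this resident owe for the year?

€167,875

Tentative minimum tax:
  Adjusted income: €519,000 + €42,500 + €169,000 = €730,500
  Less exemption €59,000 → base €671,500
  €671,500 × 25% = €167,875

Regular tax:
  €262,000 × 14% = €36,680
  €257,000 × 26% = €66,820
  → €103,500
  Less childcare facility credit €54,000 → €49,500

€167,875 > €49,500, so the tentative minimum tax is the binding amount.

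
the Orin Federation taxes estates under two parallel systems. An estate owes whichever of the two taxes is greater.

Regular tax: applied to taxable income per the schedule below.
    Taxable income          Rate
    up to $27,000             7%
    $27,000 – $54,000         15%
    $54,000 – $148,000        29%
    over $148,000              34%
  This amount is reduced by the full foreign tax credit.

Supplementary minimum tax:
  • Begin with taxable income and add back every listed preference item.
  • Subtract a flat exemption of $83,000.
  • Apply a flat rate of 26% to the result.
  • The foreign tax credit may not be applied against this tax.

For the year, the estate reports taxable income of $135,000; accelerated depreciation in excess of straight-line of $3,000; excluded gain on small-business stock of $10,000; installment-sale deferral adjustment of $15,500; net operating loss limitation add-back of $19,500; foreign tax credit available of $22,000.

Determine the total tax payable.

Supplementary minimum tax:
  Adjusted income: $135,000 + $3,000 + $10,000 + $15,500 + $19,500 = $183,000
  Less exemption $83,000 → base $100,000
  $100,000 × 26% = $26,000

Regular tax:
  $27,000 × 7% = $1,890
  $27,000 × 15% = $4,050
  $81,000 × 29% = $23,490
  → $29,430
  Less foreign tax credit $22,000 → $7,430

$26,000 > $7,430, so the supplementary minimum tax is the binding amount.

$26,000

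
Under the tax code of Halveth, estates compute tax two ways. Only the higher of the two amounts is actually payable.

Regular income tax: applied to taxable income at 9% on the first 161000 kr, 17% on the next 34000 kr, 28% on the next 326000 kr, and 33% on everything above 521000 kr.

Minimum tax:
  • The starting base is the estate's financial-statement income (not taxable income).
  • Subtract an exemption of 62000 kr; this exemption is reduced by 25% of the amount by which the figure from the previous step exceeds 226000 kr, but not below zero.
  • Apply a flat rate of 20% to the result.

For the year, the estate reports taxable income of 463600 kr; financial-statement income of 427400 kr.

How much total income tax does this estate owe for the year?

95478 kr

Minimum tax:
  Base (financial-statement income): 427400 kr
  Exemption: 62000 kr − 25% × (427400 kr − 226000 kr) = 62000 kr − 50350 kr = 11650 kr
  Base: 427400 kr − 11650 kr = 415750 kr
  415750 kr × 20% = 83150 kr

Regular income tax:
  161000 kr × 9% = 14490 kr
  34000 kr × 17% = 5780 kr
  268600 kr × 28% = 75208 kr
  → 95478 kr

95478 kr > 83150 kr, so the regular income tax governs.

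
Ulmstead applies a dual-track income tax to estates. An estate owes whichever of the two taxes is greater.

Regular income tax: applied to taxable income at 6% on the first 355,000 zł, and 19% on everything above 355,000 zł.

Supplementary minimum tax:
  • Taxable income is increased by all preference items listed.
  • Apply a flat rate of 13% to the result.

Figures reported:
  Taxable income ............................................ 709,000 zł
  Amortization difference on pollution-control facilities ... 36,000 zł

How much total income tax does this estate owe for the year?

96,850 zł

Supplementary minimum tax:
  Adjusted income: 709,000 zł + 36,000 zł = 745,000 zł
  745,000 zł × 13% = 96,850 zł

Regular income tax:
  355,000 zł × 6% = 21,300 zł
  354,000 zł × 19% = 67,260 zł
  → 88,560 zł

96,850 zł > 88,560 zł, so the supplementary minimum tax is the binding amount.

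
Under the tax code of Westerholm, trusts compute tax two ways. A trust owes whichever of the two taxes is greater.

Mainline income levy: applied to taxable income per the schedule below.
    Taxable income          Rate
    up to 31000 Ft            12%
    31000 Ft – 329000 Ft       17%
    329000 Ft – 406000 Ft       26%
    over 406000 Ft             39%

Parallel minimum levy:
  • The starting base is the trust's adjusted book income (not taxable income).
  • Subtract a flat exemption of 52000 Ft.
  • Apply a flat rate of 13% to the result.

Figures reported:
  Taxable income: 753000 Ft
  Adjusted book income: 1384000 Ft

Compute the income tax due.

209730 Ft

Mainline income levy:
  31000 Ft × 12% = 3720 Ft
  298000 Ft × 17% = 50660 Ft
  77000 Ft × 26% = 20020 Ft
  347000 Ft × 39% = 135330 Ft
  → 209730 Ft

Parallel minimum levy:
  Base (adjusted book income): 1384000 Ft
  Less exemption 52000 Ft → base 1332000 Ft
  1332000 Ft × 13% = 173160 Ft

209730 Ft > 173160 Ft, so the mainline income levy governs.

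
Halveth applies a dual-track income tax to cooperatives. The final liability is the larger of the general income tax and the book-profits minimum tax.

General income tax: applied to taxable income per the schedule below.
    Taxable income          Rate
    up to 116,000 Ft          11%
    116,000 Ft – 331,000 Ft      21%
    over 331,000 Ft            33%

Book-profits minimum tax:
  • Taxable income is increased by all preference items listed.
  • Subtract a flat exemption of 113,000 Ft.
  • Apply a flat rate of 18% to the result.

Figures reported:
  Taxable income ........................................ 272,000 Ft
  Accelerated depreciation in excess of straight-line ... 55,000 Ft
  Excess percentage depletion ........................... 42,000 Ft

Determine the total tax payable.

46,080 Ft

General income tax:
  116,000 Ft × 11% = 12,760 Ft
  156,000 Ft × 21% = 32,760 Ft
  → 45,520 Ft

Book-profits minimum tax:
  Adjusted income: 272,000 Ft + 55,000 Ft + 42,000 Ft = 369,000 Ft
  Less exemption 113,000 Ft → base 256,000 Ft
  256,000 Ft × 18% = 46,080 Ft

46,080 Ft > 45,520 Ft, so the book-profits minimum tax is the binding amount.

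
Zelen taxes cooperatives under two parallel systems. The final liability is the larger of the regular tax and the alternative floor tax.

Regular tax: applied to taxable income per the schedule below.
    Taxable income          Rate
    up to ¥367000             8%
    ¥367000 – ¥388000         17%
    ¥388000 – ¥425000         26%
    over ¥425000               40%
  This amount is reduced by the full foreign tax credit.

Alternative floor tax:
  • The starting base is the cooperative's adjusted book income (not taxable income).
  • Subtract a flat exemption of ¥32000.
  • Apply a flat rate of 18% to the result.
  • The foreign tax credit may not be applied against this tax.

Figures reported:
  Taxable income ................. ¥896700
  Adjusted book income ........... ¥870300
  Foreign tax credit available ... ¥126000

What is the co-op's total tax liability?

Regular tax:
  ¥367000 × 8% = ¥29360
  ¥21000 × 17% = ¥3570
  ¥37000 × 26% = ¥9620
  ¥471700 × 40% = ¥188680
  → ¥231230
  Less foreign tax credit ¥126000 → ¥105230

Alternative floor tax:
  Base (adjusted book income): ¥870300
  Less exemption ¥32000 → base ¥838300
  ¥838300 × 18% = ¥150894

¥150894 > ¥105230, so the alternative floor tax is the binding amount.

¥150894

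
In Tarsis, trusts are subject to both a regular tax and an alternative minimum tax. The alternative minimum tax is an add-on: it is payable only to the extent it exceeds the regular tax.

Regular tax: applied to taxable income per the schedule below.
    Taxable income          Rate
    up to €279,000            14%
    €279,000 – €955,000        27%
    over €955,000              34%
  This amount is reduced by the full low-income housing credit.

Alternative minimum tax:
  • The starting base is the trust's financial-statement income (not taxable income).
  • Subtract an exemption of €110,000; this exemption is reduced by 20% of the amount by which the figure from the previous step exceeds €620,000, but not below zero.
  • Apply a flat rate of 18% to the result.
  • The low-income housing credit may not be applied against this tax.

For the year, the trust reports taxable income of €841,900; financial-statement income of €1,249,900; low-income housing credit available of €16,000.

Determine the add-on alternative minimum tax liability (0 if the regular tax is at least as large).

Alternative minimum tax:
  Base (financial-statement income): €1,249,900
  Exemption: 20% × (€1,249,900 − €620,000) = €125,980 ≥ €110,000, so the exemption is fully phased out
  Base: €1,249,900 − €0 = €1,249,900
  €1,249,900 × 18% = €224,982

Regular tax:
  €279,000 × 14% = €39,060
  €562,900 × 27% = €151,983
  → €191,043
  Less low-income housing credit €16,000 → €175,043

Excess of alternative minimum tax over regular tax: €224,982 − €175,043 = €49,939.

€49,939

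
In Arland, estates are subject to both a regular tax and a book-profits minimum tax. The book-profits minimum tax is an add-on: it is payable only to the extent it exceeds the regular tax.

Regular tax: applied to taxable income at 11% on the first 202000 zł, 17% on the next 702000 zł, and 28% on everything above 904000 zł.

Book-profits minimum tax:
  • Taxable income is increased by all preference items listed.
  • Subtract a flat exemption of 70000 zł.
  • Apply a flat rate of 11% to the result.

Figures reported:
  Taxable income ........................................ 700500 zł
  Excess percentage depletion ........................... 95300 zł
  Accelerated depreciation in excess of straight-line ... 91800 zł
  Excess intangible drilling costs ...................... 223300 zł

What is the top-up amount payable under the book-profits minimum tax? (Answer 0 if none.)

7534 zł

Book-profits minimum tax:
  Adjusted income: 700500 zł + 95300 zł + 91800 zł + 223300 zł = 1110900 zł
  Less exemption 70000 zł → base 1040900 zł
  1040900 zł × 11% = 114499 zł

Regular tax:
  202000 zł × 11% = 22220 zł
  498500 zł × 17% = 84745 zł
  → 106965 zł

Excess of book-profits minimum tax over regular tax: 114499 zł − 106965 zł = 7534 zł.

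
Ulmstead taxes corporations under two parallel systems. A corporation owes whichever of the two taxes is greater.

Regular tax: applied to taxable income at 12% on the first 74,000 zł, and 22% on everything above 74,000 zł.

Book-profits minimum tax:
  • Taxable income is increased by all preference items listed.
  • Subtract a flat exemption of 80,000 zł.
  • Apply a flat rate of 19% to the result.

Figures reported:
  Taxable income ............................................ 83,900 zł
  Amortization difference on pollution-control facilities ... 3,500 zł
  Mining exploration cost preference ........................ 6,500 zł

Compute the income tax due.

Regular tax:
  74,000 zł × 12% = 8,880 zł
  9,900 zł × 22% = 2,178 zł
  → 11,058 zł

Book-profits minimum tax:
  Adjusted income: 83,900 zł + 3,500 zł + 6,500 zł = 93,900 zł
  Less exemption 80,000 zł → base 13,900 zł
  13,900 zł × 19% = 2,641 zł

11,058 zł > 2,641 zł, so the regular tax governs.

11,058 zł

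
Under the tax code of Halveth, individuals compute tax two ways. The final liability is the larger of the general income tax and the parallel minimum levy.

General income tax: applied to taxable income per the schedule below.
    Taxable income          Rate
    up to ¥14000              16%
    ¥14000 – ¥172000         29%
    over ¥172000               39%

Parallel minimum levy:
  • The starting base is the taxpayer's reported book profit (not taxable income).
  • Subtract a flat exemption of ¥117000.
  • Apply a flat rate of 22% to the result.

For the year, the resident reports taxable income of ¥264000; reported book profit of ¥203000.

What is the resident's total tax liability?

¥83940

Parallel minimum levy:
  Base (reported book profit): ¥203000
  Less exemption ¥117000 → base ¥86000
  ¥86000 × 22% = ¥18920

General income tax:
  ¥14000 × 16% = ¥2240
  ¥158000 × 29% = ¥45820
  ¥92000 × 39% = ¥35880
  → ¥83940

¥83940 > ¥18920, so the general income tax governs.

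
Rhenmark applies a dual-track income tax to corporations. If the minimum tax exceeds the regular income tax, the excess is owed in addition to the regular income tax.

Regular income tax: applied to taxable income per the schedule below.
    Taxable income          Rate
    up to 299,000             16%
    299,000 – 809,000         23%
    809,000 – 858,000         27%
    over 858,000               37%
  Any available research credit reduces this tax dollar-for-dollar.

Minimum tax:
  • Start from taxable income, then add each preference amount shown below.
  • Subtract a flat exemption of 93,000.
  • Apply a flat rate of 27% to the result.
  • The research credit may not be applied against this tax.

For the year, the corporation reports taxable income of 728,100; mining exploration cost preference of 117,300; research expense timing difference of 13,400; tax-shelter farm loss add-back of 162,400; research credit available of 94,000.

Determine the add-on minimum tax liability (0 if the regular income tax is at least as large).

Minimum tax:
  Adjusted income: 728,100 + 117,300 + 13,400 + 162,400 = 1,021,200
  Less exemption 93,000 → base 928,200
  928,200 × 27% = 250,614

Regular income tax:
  299,000 × 16% = 47,840
  429,100 × 23% = 98,693
  → 146,533
  Less research credit 94,000 → 52,533

Excess of minimum tax over regular income tax: 250,614 − 52,533 = 198,081.

198,081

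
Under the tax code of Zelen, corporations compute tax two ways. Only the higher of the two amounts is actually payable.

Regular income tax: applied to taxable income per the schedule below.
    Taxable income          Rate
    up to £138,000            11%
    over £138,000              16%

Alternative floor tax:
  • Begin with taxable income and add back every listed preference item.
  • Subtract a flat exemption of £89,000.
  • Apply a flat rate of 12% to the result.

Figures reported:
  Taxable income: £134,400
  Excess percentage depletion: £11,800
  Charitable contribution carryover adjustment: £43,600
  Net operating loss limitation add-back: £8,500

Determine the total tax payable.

£14,784

Regular income tax:
  £134,400 × 11% = £14,784

Alternative floor tax:
  Adjusted income: £134,400 + £11,800 + £43,600 + £8,500 = £198,300
  Less exemption £89,000 → base £109,300
  £109,300 × 12% = £13,116

£14,784 > £13,116, so the regular income tax governs.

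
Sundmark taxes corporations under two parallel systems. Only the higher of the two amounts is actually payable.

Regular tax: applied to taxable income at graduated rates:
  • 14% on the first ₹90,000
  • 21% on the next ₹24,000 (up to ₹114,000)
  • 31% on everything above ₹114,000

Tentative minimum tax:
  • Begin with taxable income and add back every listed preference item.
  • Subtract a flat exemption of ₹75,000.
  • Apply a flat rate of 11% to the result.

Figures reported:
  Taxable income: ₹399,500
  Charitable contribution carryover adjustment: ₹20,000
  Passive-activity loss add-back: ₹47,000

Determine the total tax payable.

₹106,145

Tentative minimum tax:
  Adjusted income: ₹399,500 + ₹20,000 + ₹47,000 = ₹466,500
  Less exemption ₹75,000 → base ₹391,500
  ₹391,500 × 11% = ₹43,065

Regular tax:
  ₹90,000 × 14% = ₹12,600
  ₹24,000 × 21% = ₹5,040
  ₹285,500 × 31% = ₹88,505
  → ₹106,145

₹106,145 > ₹43,065, so the regular tax governs.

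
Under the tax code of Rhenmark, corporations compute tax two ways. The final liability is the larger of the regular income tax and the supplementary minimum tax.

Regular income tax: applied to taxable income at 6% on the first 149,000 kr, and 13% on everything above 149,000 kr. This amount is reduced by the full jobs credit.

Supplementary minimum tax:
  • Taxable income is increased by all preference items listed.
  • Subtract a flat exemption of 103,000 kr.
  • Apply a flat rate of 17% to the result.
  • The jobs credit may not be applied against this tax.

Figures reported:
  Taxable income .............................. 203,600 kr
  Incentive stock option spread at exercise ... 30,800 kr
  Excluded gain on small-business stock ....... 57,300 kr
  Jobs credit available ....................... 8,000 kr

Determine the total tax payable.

Supplementary minimum tax:
  Adjusted income: 203,600 kr + 30,800 kr + 57,300 kr = 291,700 kr
  Less exemption 103,000 kr → base 188,700 kr
  188,700 kr × 17% = 32,079 kr

Regular income tax:
  149,000 kr × 6% = 8,940 kr
  54,600 kr × 13% = 7,098 kr
  → 16,038 kr
  Less jobs credit 8,000 kr → 8,038 kr

32,079 kr > 8,038 kr, so the supplementary minimum tax is the binding amount.

32,079 kr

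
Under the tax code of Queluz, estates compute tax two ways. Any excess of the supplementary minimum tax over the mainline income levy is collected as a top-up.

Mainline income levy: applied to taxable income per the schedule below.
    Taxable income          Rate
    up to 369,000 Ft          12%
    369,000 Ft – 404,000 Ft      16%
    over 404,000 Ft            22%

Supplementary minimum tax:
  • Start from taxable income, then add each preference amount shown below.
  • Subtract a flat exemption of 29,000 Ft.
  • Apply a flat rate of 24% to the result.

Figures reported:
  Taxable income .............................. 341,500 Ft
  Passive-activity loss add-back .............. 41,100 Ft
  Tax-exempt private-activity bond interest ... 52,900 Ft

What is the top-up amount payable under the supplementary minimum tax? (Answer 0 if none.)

Mainline income levy:
  341,500 Ft × 12% = 40,980 Ft

Supplementary minimum tax:
  Adjusted income: 341,500 Ft + 41,100 Ft + 52,900 Ft = 435,500 Ft
  Less exemption 29,000 Ft → base 406,500 Ft
  406,500 Ft × 24% = 97,560 Ft

Excess of supplementary minimum tax over mainline income levy: 97,560 Ft − 40,980 Ft = 56,580 Ft.

56,580 Ft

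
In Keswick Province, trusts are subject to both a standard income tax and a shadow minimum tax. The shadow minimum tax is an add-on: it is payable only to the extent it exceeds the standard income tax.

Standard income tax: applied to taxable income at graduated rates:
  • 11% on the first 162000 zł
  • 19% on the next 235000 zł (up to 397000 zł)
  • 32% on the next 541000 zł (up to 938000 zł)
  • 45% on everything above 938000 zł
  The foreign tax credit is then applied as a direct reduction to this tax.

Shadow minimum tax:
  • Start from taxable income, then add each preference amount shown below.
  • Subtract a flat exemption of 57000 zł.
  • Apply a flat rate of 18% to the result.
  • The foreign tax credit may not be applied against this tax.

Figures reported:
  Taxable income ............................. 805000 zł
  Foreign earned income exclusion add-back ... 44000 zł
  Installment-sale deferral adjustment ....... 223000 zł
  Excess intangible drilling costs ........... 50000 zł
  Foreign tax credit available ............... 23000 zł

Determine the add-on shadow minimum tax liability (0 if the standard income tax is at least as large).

Shadow minimum tax:
  Adjusted income: 805000 zł + 44000 zł + 223000 zł + 50000 zł = 1122000 zł
  Less exemption 57000 zł → base 1065000 zł
  1065000 zł × 18% = 191700 zł

Standard income tax:
  162000 zł × 11% = 17820 zł
  235000 zł × 19% = 44650 zł
  408000 zł × 32% = 130560 zł
  → 193030 zł
  Less foreign tax credit 23000 zł → 170030 zł

Excess of shadow minimum tax over standard income tax: 191700 zł − 170030 zł = 21670 zł.

21670 zł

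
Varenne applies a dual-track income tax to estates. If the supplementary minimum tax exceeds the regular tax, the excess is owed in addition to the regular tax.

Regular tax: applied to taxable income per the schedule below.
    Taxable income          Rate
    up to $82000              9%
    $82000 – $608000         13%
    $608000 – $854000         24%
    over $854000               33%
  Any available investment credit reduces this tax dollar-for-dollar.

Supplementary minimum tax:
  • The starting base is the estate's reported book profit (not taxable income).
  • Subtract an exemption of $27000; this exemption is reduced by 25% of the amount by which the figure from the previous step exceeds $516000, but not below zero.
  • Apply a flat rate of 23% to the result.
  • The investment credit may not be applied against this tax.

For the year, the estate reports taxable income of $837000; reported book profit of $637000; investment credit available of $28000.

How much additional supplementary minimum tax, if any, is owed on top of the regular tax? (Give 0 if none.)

Regular tax:
  $82000 × 9% = $7380
  $526000 × 13% = $68380
  $229000 × 24% = $54960
  → $130720
  Less investment credit $28000 → $102720

Supplementary minimum tax:
  Base (reported book profit): $637000
  Exemption: 25% × ($637000 − $516000) = $30250 ≥ $27000, so the exemption is fully phased out
  Base: $637000 − $0 = $637000
  $637000 × 23% = $146510

Excess of supplementary minimum tax over regular tax: $146510 − $102720 = $43790.

$43790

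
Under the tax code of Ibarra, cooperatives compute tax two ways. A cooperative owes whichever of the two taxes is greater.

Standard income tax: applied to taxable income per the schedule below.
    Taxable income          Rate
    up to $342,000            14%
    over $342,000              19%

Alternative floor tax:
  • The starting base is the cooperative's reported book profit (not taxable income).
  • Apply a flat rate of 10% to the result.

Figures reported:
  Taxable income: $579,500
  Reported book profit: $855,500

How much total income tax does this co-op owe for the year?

$93,005

Standard income tax:
  $342,000 × 14% = $47,880
  $237,500 × 19% = $45,125
  → $93,005

Alternative floor tax:
  Base (reported book profit): $855,500
  $855,500 × 10% = $85,550

$93,005 > $85,550, so the standard income tax governs.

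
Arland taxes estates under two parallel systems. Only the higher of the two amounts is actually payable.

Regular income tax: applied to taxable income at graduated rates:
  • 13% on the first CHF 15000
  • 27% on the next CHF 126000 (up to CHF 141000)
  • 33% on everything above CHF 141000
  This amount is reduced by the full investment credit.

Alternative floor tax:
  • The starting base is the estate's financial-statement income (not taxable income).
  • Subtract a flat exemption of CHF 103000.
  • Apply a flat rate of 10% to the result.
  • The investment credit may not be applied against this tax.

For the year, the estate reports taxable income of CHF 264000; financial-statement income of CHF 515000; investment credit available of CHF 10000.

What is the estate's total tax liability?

Regular income tax:
  CHF 15000 × 13% = CHF 1950
  CHF 126000 × 27% = CHF 34020
  CHF 123000 × 33% = CHF 40590
  → CHF 76560
  Less investment credit CHF 10000 → CHF 66560

Alternative floor tax:
  Base (financial-statement income): CHF 515000
  Less exemption CHF 103000 → base CHF 412000
  CHF 412000 × 10% = CHF 41200

CHF 66560 > CHF 41200, so the regular income tax governs.

CHF 66560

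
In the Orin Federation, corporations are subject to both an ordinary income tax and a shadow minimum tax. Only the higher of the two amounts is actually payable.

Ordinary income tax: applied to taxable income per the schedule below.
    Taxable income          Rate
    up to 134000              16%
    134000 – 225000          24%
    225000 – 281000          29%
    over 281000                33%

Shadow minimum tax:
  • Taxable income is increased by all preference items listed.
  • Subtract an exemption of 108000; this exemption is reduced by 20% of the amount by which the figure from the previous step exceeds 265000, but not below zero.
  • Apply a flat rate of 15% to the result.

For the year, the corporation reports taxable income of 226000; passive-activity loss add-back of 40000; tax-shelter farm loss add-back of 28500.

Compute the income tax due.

Ordinary income tax:
  134000 × 16% = 21440
  91000 × 24% = 21840
  1000 × 29% = 290
  → 43570

Shadow minimum tax:
  Adjusted income: 226000 + 40000 + 28500 = 294500
  Exemption: 108000 − 20% × (294500 − 265000) = 108000 − 5900 = 102100
  Base: 294500 − 102100 = 192400
  192400 × 15% = 28860

43570 > 28860, so the ordinary income tax governs.

43570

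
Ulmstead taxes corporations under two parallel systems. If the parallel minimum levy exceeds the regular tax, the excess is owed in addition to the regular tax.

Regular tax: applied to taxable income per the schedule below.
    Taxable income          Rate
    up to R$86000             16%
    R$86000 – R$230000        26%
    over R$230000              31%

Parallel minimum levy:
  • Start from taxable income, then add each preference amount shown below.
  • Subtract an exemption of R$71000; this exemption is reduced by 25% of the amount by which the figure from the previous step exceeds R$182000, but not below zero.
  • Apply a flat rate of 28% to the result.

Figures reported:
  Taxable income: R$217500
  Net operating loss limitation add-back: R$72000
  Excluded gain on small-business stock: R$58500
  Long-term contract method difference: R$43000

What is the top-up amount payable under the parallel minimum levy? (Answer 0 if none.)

R$56280

Parallel minimum levy:
  Adjusted income: R$217500 + R$72000 + R$58500 + R$43000 = R$391000
  Exemption: R$71000 − 25% × (R$391000 − R$182000) = R$71000 − R$52250 = R$18750
  Base: R$391000 − R$18750 = R$372250
  R$372250 × 28% = R$104230

Regular tax:
  R$86000 × 16% = R$13760
  R$131500 × 26% = R$34190
  → R$47950

Excess of parallel minimum levy over regular tax: R$104230 − R$47950 = R$56280.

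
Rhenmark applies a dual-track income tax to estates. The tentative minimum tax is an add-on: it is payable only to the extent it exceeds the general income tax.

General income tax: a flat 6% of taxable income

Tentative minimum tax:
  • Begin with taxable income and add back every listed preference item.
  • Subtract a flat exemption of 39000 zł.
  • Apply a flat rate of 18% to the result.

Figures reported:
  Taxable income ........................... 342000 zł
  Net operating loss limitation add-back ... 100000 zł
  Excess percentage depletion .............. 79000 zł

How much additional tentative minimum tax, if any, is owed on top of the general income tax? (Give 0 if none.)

66240 zł

General income tax:
  342000 zł × 6% = 20520 zł

Tentative minimum tax:
  Adjusted income: 342000 zł + 100000 zł + 79000 zł = 521000 zł
  Less exemption 39000 zł → base 482000 zł
  482000 zł × 18% = 86760 zł

Excess of tentative minimum tax over general income tax: 86760 zł − 20520 zł = 66240 zł.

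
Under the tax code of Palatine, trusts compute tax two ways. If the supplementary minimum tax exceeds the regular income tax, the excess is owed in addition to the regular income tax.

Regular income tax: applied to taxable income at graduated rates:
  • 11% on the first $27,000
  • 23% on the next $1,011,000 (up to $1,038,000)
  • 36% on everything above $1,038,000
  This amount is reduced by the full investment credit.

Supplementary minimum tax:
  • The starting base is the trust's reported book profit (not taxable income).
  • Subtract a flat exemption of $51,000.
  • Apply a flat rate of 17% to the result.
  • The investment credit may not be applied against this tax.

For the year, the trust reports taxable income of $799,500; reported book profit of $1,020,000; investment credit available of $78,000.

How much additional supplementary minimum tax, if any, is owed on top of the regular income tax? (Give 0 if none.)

Supplementary minimum tax:
  Base (reported book profit): $1,020,000
  Less exemption $51,000 → base $969,000
  $969,000 × 17% = $164,730

Regular income tax:
  $27,000 × 11% = $2,970
  $772,500 × 23% = $177,675
  → $180,645
  Less investment credit $78,000 → $102,645

Excess of supplementary minimum tax over regular income tax: $164,730 − $102,645 = $62,085.

$62,085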